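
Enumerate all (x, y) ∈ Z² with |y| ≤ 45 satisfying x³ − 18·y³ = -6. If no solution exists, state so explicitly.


The equation is x³ - 18y³ = -6. For fixed y, x³ = 18·y³ − 6, so a solution requires the RHS to be a perfect cube.
Strategy: iterate y from -45 to 45, compute RHS = 18·y³ − 6, and check whether it is a (positive or negative) perfect cube.
Check small values of y:
  y = 0: RHS = -6 is not a perfect cube.
  y = 1: RHS = 12 is not a perfect cube.
  y = -1: RHS = -24 is not a perfect cube.
  y = 2: RHS = 138 is not a perfect cube.
  y = -2: RHS = -150 is not a perfect cube.
  y = 3: RHS = 480 is not a perfect cube.
  y = -3: RHS = -492 is not a perfect cube.
Continuing the search up to |y| = 45 finds no solutions either.
No (x, y) in the scanned range satisfies the equation.

No integer solutions with |y| ≤ 45.


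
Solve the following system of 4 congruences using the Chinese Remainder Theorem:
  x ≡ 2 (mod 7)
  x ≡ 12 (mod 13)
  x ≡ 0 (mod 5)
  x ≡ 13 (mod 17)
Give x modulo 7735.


Product of moduli M = 7 · 13 · 5 · 17 = 7735.
Merge one congruence at a time:
  Start: x ≡ 2 (mod 7).
  Combine with x ≡ 12 (mod 13); new modulus lcm = 91.
    Write x = 2 + 7·t and substitute into x ≡ 12 (mod 13): 7·t ≡ 12 − 2 = 10 (mod 13).
    The inverse of 7 mod 13 is 2 (since 7·2 = 14 = 1·13 + 1), so t ≡ 2·10 = 20 ≡ 7 (mod 13).
    Then x = 2 + 7·7 = 51, valid modulo lcm(7, 13) = 91: x ≡ 51 (mod 91).
  Combine with x ≡ 0 (mod 5); new modulus lcm = 455.
    Write x = 51 + 91·t and substitute into x ≡ 0 (mod 5): 91·t ≡ 0 − 51 = -51 (mod 5).
    Reduce coefficients mod 5: 1·t ≡ 4 (mod 5).
    So t ≡ 4 (mod 5).
    Then x = 51 + 91·4 = 415, valid modulo lcm(91, 5) = 455: x ≡ 415 (mod 455).
  Combine with x ≡ 13 (mod 17); new modulus lcm = 7735.
    Write x = 415 + 455·t and substitute into x ≡ 13 (mod 17): 455·t ≡ 13 − 415 = -402 (mod 17).
    Reduce coefficients mod 17: 13·t ≡ 6 (mod 17).
    The inverse of 13 mod 17 is 4 (since 13·4 = 52 = 3·17 + 1), so t ≡ 4·6 = 24 ≡ 7 (mod 17).
    Then x = 415 + 455·7 = 3600, valid modulo lcm(455, 17) = 7735: x ≡ 3600 (mod 7735).
Verify against each original: 3600 mod 7 = 2, 3600 mod 13 = 12, 3600 mod 5 = 0, 3600 mod 17 = 13.

x ≡ 3600 (mod 7735).


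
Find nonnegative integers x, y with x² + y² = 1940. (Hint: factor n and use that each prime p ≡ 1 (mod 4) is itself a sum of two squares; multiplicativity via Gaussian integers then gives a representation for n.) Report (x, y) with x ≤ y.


Step 1: Factor n = 1940 = 2^2 · 5 · 97.
Step 2: Check the mod-4 condition on each prime factor: 2 = 2 (special); 5 ≡ 1 (mod 4), exponent 1; 97 ≡ 1 (mod 4), exponent 1.
All primes ≡ 3 (mod 4) appear to even exponent (or don't appear), so by the two-squares theorem n IS expressible as a sum of two squares.
Step 3: Build a representation. Group n = k² · m with k = 2 and m = 5 · 97 = 485 (a product of primes ≡ 1 (mod 4)); a representation of m scales to one of n via (k·x)² + (k·y)² = k²(x² + y²). Each prime p ≡ 1 (mod 4) is itself a sum of two squares; find a² by testing p − a² for a perfect square:
  5: 5 − 1² = 4 = 2² ⇒ 5 = 1² + 2².
  97: 97 − 1² = 96, 97 − 2² = 93, 97 − 3² = 88, 97 − 4² = 81 = 9² ⇒ 97 = 4² + 9².
  Combine using the Brahmagupta–Fibonacci identity (a² + b²)(c² + d²) = (ac − bd)² + (ad + bc)² = (ac + bd)² + (ad − bc)²:
  5 · 97 = 485: from (1² + 2²)(4² + 9²), take (1·4 − 2·9, 1·9 + 2·4) = (4 − 18, 9 + 8) = (-14, 17); dropping signs (only squares matter) gives (14, 17); check 14² + 17² = 196 + 289 = 485 ✓.
  Scale by k = 2: (2·14, 2·17) = (28, 34).
Step 4: Order so x ≤ y and verify: 28² + 34² = 784 + 1156 = 1940 = n. ✓

n = 1940 = 28² + 34² (one valid representation with x ≤ y).


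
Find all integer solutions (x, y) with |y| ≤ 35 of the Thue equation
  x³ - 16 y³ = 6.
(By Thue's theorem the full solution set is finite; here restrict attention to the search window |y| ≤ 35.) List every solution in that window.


The equation is x³ - 16y³ = 6. For fixed y, x³ = 16·y³ + 6, so a solution requires the RHS to be a perfect cube.
Strategy: iterate y from -35 to 35, compute RHS = 16·y³ + 6, and check whether it is a (positive or negative) perfect cube.
Check small values of y:
  y = 0: RHS = 6 is not a perfect cube.
  y = 1: RHS = 22 is not a perfect cube.
  y = -1: RHS = -10 is not a perfect cube.
  y = 2: RHS = 134 is not a perfect cube.
  y = -2: RHS = -122 is not a perfect cube.
  y = 3: RHS = 438 is not a perfect cube.
  y = -3: RHS = -426 is not a perfect cube.
Continuing the search up to |y| = 35 finds no solutions either.
No (x, y) in the scanned range satisfies the equation.

No integer solutions with |y| ≤ 35.


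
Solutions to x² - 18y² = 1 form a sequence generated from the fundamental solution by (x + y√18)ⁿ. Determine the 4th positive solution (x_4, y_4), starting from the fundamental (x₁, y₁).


Step 1: Find the fundamental solution (x₁, y₁) of x² - 18y² = 1.
  Expand √18 as a continued fraction. a₀ = ⌊√18⌋ = 4; iterate m_{k+1} = d_k·a_k − m_k, d_{k+1} = (18 − m_{k+1}²)/d_k, a_{k+1} = ⌊(a₀ + m_{k+1})/d_{k+1}⌋ (starting m₀ = 0, d₀ = 1), with convergents p_k = a_k·p_{k-1} + p_{k-2}, q_k = a_k·q_{k-1} + q_{k-2} (p₋₁ = 1, q₋₁ = 0):
  k = 0: a₀ = 4; p₀/q₀ = 4/1; p₀² − 18·q₀² = 16 − 18 = -2.
  k = 1: m = 4, d = 2, a = ⌊(4 + 4)/2⌋ = 4; p/q = (4·4 + 1)/(4·1 + 0) = 17/4; p² − 18·q² = 289 − 288 = 1.
  The first convergent with p² − 18·q² = 1 gives the fundamental solution (x₁, y₁) = (17, 4).
Step 2: Apply the recurrence (x_{n+1}, y_{n+1}) = (x₁x_n + 18y₁y_n, x₁y_n + y₁x_n) repeatedly.
  From (x_1, y_1) = (17, 4): x_2 = 17·17 + 18·4·4 = 577; y_2 = 17·4 + 4·17 = 136.
  From (x_2, y_2) = (577, 136): x_3 = 17·577 + 18·4·136 = 19601; y_3 = 17·136 + 4·577 = 4620.
  From (x_3, y_3) = (19601, 4620): x_4 = 17·19601 + 18·4·4620 = 665857; y_4 = 17·4620 + 4·19601 = 156944.
Step 3: Verify x_4² - 18·y_4² = 443365544449 - 443365544448 = 1 (should be 1). ✓

(x_1, y_1) = (17, 4); (x_4, y_4) = (665857, 156944).


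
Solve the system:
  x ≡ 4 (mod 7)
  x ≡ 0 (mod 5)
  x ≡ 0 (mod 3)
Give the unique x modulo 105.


Moduli 7, 5, 3 are pairwise coprime; by CRT there is a unique solution modulo M = 7 · 5 · 3 = 105.
Solve pairwise, accumulating the modulus:
  Start with x ≡ 4 (mod 7).
  Combine with x ≡ 0 (mod 5): since gcd(7, 5) = 1, we get a unique residue mod 35.
    Write x = 4 + 7·t and substitute into x ≡ 0 (mod 5): 7·t ≡ 0 − 4 = -4 (mod 5).
    Reduce coefficients mod 5: 2·t ≡ 1 (mod 5).
    The inverse of 2 mod 5 is 3 (since 2·3 = 6 = 1·5 + 1), so t ≡ 3·1 = 3 ≡ 3 (mod 5).
    Then x = 4 + 7·3 = 25, valid modulo lcm(7, 5) = 35: x ≡ 25 (mod 35).
  Combine with x ≡ 0 (mod 3): since gcd(35, 3) = 1, we get a unique residue mod 105.
    Write x = 25 + 35·t and substitute into x ≡ 0 (mod 3): 35·t ≡ 0 − 25 = -25 (mod 3).
    Reduce coefficients mod 3: 2·t ≡ 2 (mod 3).
    The inverse of 2 mod 3 is 2 (since 2·2 = 4 = 1·3 + 1), so t ≡ 2·2 = 4 ≡ 1 (mod 3).
    Then x = 25 + 35·1 = 60, valid modulo lcm(35, 3) = 105: x ≡ 60 (mod 105).
Verify: 60 mod 7 = 4 ✓, 60 mod 5 = 0 ✓, 60 mod 3 = 0 ✓.

x ≡ 60 (mod 105).


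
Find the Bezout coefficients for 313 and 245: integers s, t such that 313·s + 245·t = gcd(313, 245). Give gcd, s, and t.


Euclidean algorithm on (313, 245) — divide until remainder is 0:
  313 = 1 · 245 + 68
  245 = 3 · 68 + 41
  68 = 1 · 41 + 27
  41 = 1 · 27 + 14
  27 = 1 · 14 + 13
  14 = 1 · 13 + 1
  13 = 13 · 1 + 0
gcd(313, 245) = 1.
Track Bezout coefficients alongside the remainders: start with r₀ = 313 = a·1 + b·0 (s = 1, t = 0) and r₁ = 245 = a·0 + b·1 (s = 0, t = 1); each new remainder r_{k+1} = r_{k-1} − q_k·r_k inherits s_{k+1} = s_{k-1} − q_k·s_k, t_{k+1} = t_{k-1} − q_k·t_k, so r_k = a·s_k + b·t_k at every step:
  q = 1: r = 68, s = 1 − 1·0 = 1, t = 0 − 1·1 = -1  (check: 313·1 + 245·(-1) = 68)
  q = 3: r = 41, s = 0 − 3·1 = -3, t = 1 − 3·(-1) = 4  (check: 313·(-3) + 245·4 = 41)
  q = 1: r = 27, s = 1 − 1·(-3) = 4, t = -1 − 1·4 = -5  (check: 313·4 + 245·(-5) = 27)
  q = 1: r = 14, s = -3 − 1·4 = -7, t = 4 − 1·(-5) = 9  (check: 313·(-7) + 245·9 = 14)
  q = 1: r = 13, s = 4 − 1·(-7) = 11, t = -5 − 1·9 = -14  (check: 313·11 + 245·(-14) = 13)
  q = 1: r = 1, s = -7 − 1·11 = -18, t = 9 − 1·(-14) = 23  (check: 313·(-18) + 245·23 = 1)
The row with r = 1 (the gcd) gives the Bezout coefficients s = -18, t = 23.
Result: 313 · (-18) + 245 · (23) = 1.

gcd(313, 245) = 1; s = -18, t = 23 (check: 313·(-18) + 245·23 = 1).


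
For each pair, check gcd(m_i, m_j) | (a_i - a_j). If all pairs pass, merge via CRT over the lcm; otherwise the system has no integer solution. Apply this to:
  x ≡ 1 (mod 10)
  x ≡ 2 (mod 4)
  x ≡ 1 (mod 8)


Moduli 10, 4, 8 are not pairwise coprime, so CRT works modulo lcm(m_i) when all pairwise compatibility conditions hold.
Pairwise compatibility: gcd(m_i, m_j) must divide a_i - a_j for every pair.
Merge one congruence at a time:
  Start: x ≡ 1 (mod 10).
  Combine with x ≡ 2 (mod 4): gcd(10, 4) = 2, and 2 - 1 = 1 is NOT divisible by 2.
    ⇒ system is inconsistent (no integer solution).

No solution (the system is inconsistent).


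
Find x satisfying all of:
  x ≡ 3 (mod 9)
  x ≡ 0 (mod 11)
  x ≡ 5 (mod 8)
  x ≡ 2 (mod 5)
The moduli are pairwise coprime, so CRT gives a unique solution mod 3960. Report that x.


Product of moduli M = 9 · 11 · 8 · 5 = 3960.
Merge one congruence at a time:
  Start: x ≡ 3 (mod 9).
  Combine with x ≡ 0 (mod 11); new modulus lcm = 99.
    Write x = 3 + 9·t and substitute into x ≡ 0 (mod 11): 9·t ≡ 0 − 3 = -3 (mod 11).
    Reduce coefficients mod 11: 9·t ≡ 8 (mod 11).
    The inverse of 9 mod 11 is 5 (since 9·5 = 45 = 4·11 + 1), so t ≡ 5·8 = 40 ≡ 7 (mod 11).
    Then x = 3 + 9·7 = 66, valid modulo lcm(9, 11) = 99: x ≡ 66 (mod 99).
  Combine with x ≡ 5 (mod 8); new modulus lcm = 792.
    Write x = 66 + 99·t and substitute into x ≡ 5 (mod 8): 99·t ≡ 5 − 66 = -61 (mod 8).
    Reduce coefficients mod 8: 3·t ≡ 3 (mod 8).
    The inverse of 3 mod 8 is 3 (since 3·3 = 9 = 1·8 + 1), so t ≡ 3·3 = 9 ≡ 1 (mod 8).
    Then x = 66 + 99·1 = 165, valid modulo lcm(99, 8) = 792: x ≡ 165 (mod 792).
  Combine with x ≡ 2 (mod 5); new modulus lcm = 3960.
    Write x = 165 + 792·t and substitute into x ≡ 2 (mod 5): 792·t ≡ 2 − 165 = -163 (mod 5).
    Reduce coefficients mod 5: 2·t ≡ 2 (mod 5).
    The inverse of 2 mod 5 is 3 (since 2·3 = 6 = 1·5 + 1), so t ≡ 3·2 = 6 ≡ 1 (mod 5).
    Then x = 165 + 792·1 = 957, valid modulo lcm(792, 5) = 3960: x ≡ 957 (mod 3960).
Verify against each original: 957 mod 9 = 3, 957 mod 11 = 0, 957 mod 8 = 5, 957 mod 5 = 2.

x ≡ 957 (mod 3960).


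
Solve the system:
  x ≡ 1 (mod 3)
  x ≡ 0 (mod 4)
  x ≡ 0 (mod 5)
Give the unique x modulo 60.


Moduli 3, 4, 5 are pairwise coprime; by CRT there is a unique solution modulo M = 3 · 4 · 5 = 60.
Solve pairwise, accumulating the modulus:
  Start with x ≡ 1 (mod 3).
  Combine with x ≡ 0 (mod 4): since gcd(3, 4) = 1, we get a unique residue mod 12.
    Write x = 1 + 3·t and substitute into x ≡ 0 (mod 4): 3·t ≡ 0 − 1 = -1 (mod 4).
    Reduce coefficients mod 4: 3·t ≡ 3 (mod 4).
    The inverse of 3 mod 4 is 3 (since 3·3 = 9 = 2·4 + 1), so t ≡ 3·3 = 9 ≡ 1 (mod 4).
    Then x = 1 + 3·1 = 4, valid modulo lcm(3, 4) = 12: x ≡ 4 (mod 12).
  Combine with x ≡ 0 (mod 5): since gcd(12, 5) = 1, we get a unique residue mod 60.
    Write x = 4 + 12·t and substitute into x ≡ 0 (mod 5): 12·t ≡ 0 − 4 = -4 (mod 5).
    Reduce coefficients mod 5: 2·t ≡ 1 (mod 5).
    The inverse of 2 mod 5 is 3 (since 2·3 = 6 = 1·5 + 1), so t ≡ 3·1 = 3 ≡ 3 (mod 5).
    Then x = 4 + 12·3 = 40, valid modulo lcm(12, 5) = 60: x ≡ 40 (mod 60).
Verify: 40 mod 3 = 1 ✓, 40 mod 4 = 0 ✓, 40 mod 5 = 0 ✓.

x ≡ 40 (mod 60).


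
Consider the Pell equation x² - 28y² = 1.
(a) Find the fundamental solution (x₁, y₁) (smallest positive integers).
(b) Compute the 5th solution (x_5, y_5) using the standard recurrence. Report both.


Step 1: Find the fundamental solution (x₁, y₁) of x² - 28y² = 1.
  Expand √28 as a continued fraction. a₀ = ⌊√28⌋ = 5; iterate m_{k+1} = d_k·a_k − m_k, d_{k+1} = (28 − m_{k+1}²)/d_k, a_{k+1} = ⌊(a₀ + m_{k+1})/d_{k+1}⌋ (starting m₀ = 0, d₀ = 1), with convergents p_k = a_k·p_{k-1} + p_{k-2}, q_k = a_k·q_{k-1} + q_{k-2} (p₋₁ = 1, q₋₁ = 0):
  k = 0: a₀ = 5; p₀/q₀ = 5/1; p₀² − 28·q₀² = 25 − 28 = -3.
  k = 1: m = 5, d = 3, a = ⌊(5 + 5)/3⌋ = 3; p/q = (3·5 + 1)/(3·1 + 0) = 16/3; p² − 28·q² = 256 − 252 = 4.
  k = 2: m = 4, d = 4, a = ⌊(5 + 4)/4⌋ = 2; p/q = (2·16 + 5)/(2·3 + 1) = 37/7; p² − 28·q² = 1369 − 1372 = -3.
  k = 3: m = 4, d = 3, a = ⌊(5 + 4)/3⌋ = 3; p/q = (3·37 + 16)/(3·7 + 3) = 127/24; p² − 28·q² = 16129 − 16128 = 1.
  The first convergent with p² − 28·q² = 1 gives the fundamental solution (x₁, y₁) = (127, 24).
Step 2: Apply the recurrence (x_{n+1}, y_{n+1}) = (x₁x_n + 28y₁y_n, x₁y_n + y₁x_n) repeatedly.
  From (x_1, y_1) = (127, 24): x_2 = 127·127 + 28·24·24 = 32257; y_2 = 127·24 + 24·127 = 6096.
  From (x_2, y_2) = (32257, 6096): x_3 = 127·32257 + 28·24·6096 = 8193151; y_3 = 127·6096 + 24·32257 = 1548360.
  From (x_3, y_3) = (8193151, 1548360): x_4 = 127·8193151 + 28·24·1548360 = 2081028097; y_4 = 127·1548360 + 24·8193151 = 393277344.
  From (x_4, y_4) = (2081028097, 393277344): x_5 = 127·2081028097 + 28·24·393277344 = 528572943487; y_5 = 127·393277344 + 24·2081028097 = 99890897016.
Step 3: Verify x_5² - 28·y_5² = 279389356586511295719169 - 279389356586511295719168 = 1 (should be 1). ✓

(x_1, y_1) = (127, 24); (x_5, y_5) = (528572943487, 99890897016).


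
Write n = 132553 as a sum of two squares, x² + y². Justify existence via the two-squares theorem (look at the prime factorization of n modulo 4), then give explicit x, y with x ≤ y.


Step 1: Factor n = 132553 = 41 · 53 · 61.
Step 2: Check the mod-4 condition on each prime factor: 41 ≡ 1 (mod 4), exponent 1; 53 ≡ 1 (mod 4), exponent 1; 61 ≡ 1 (mod 4), exponent 1.
All primes ≡ 3 (mod 4) appear to even exponent (or don't appear), so by the two-squares theorem n IS expressible as a sum of two squares.
Step 3: Build a representation. Here n = 41 · 53 · 61 is a product of primes ≡ 1 (mod 4). Each prime p ≡ 1 (mod 4) is itself a sum of two squares; find a² by testing p − a² for a perfect square:
  41: 41 − 1² = 40, 41 − 2² = 37, 41 − 3² = 32, 41 − 4² = 25 = 5² ⇒ 41 = 4² + 5².
  53: 53 − 1² = 52, 53 − 2² = 49 = 7² ⇒ 53 = 2² + 7².
  61: 61 − 1² = 60, 61 − 2² = 57, 61 − 3² = 52, 61 − 4² = 45, 61 − 5² = 36 = 6² ⇒ 61 = 5² + 6².
  Combine using the Brahmagupta–Fibonacci identity (a² + b²)(c² + d²) = (ac − bd)² + (ad + bc)² = (ac + bd)² + (ad − bc)²:
  41 · 53 = 2173: from (4² + 5²)(2² + 7²), take (4·2 − 5·7, 4·7 + 5·2) = (8 − 35, 28 + 10) = (-27, 38); dropping signs (only squares matter) gives (27, 38); check 27² + 38² = 729 + 1444 = 2173 ✓.
  2173 · 61 = 132553: from (27² + 38²)(5² + 6²), take (27·5 − 38·6, 27·6 + 38·5) = (135 − 228, 162 + 190) = (-93, 352); dropping signs (only squares matter) gives (93, 352); check 93² + 352² = 8649 + 123904 = 132553 ✓.
Step 4: Order so x ≤ y and verify: 93² + 352² = 8649 + 123904 = 132553 = n. ✓

n = 132553 = 93² + 352² (one valid representation with x ≤ y).


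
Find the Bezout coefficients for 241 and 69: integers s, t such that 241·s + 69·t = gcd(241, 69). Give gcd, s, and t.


Euclidean algorithm on (241, 69) — divide until remainder is 0:
  241 = 3 · 69 + 34
  69 = 2 · 34 + 1
  34 = 34 · 1 + 0
gcd(241, 69) = 1.
Track Bezout coefficients alongside the remainders: start with r₀ = 241 = a·1 + b·0 (s = 1, t = 0) and r₁ = 69 = a·0 + b·1 (s = 0, t = 1); each new remainder r_{k+1} = r_{k-1} − q_k·r_k inherits s_{k+1} = s_{k-1} − q_k·s_k, t_{k+1} = t_{k-1} − q_k·t_k, so r_k = a·s_k + b·t_k at every step:
  q = 3: r = 34, s = 1 − 3·0 = 1, t = 0 − 3·1 = -3  (check: 241·1 + 69·(-3) = 34)
  q = 2: r = 1, s = 0 − 2·1 = -2, t = 1 − 2·(-3) = 7  (check: 241·(-2) + 69·7 = 1)
The row with r = 1 (the gcd) gives the Bezout coefficients s = -2, t = 7.
Result: 241 · (-2) + 69 · (7) = 1.

gcd(241, 69) = 1; s = -2, t = 7 (check: 241·(-2) + 69·7 = 1).


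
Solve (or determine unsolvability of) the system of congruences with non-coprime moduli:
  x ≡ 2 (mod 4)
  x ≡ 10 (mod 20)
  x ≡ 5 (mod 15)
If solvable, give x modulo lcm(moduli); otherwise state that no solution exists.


Moduli 4, 20, 15 are not pairwise coprime, so CRT works modulo lcm(m_i) when all pairwise compatibility conditions hold.
Pairwise compatibility: gcd(m_i, m_j) must divide a_i - a_j for every pair.
Merge one congruence at a time:
  Start: x ≡ 2 (mod 4).
  Combine with x ≡ 10 (mod 20): gcd(4, 20) = 4; 10 - 2 = 8, which IS divisible by 4, so compatible.
    Write x = 2 + 4·t and substitute into x ≡ 10 (mod 20): 4·t ≡ 10 − 2 = 8 (mod 20).
    Divide the congruence (and modulus) by g = 4: 1·t ≡ 2 (mod 5).
    So t ≡ 2 (mod 5).
    Then x = 2 + 4·2 = 10, valid modulo lcm(4, 20) = 20: x ≡ 10 (mod 20).
  Combine with x ≡ 5 (mod 15): gcd(20, 15) = 5; 5 - 10 = -5, which IS divisible by 5, so compatible.
    Write x = 10 + 20·t and substitute into x ≡ 5 (mod 15): 20·t ≡ 5 − 10 = -5 (mod 15).
    Divide the congruence (and modulus) by g = 5: 4·t ≡ -1 (mod 3).
    Reduce coefficients mod 3: 1·t ≡ 2 (mod 3).
    So t ≡ 2 (mod 3).
    Then x = 10 + 20·2 = 50, valid modulo lcm(20, 15) = 60: x ≡ 50 (mod 60).
Verify: 50 mod 4 = 2, 50 mod 20 = 10, 50 mod 15 = 5.

x ≡ 50 (mod 60).


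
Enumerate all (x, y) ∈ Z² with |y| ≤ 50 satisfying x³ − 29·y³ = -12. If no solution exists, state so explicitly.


The equation is x³ - 29y³ = -12. For fixed y, x³ = 29·y³ − 12, so a solution requires the RHS to be a perfect cube.
Strategy: iterate y from -50 to 50, compute RHS = 29·y³ − 12, and check whether it is a (positive or negative) perfect cube.
Check small values of y:
  y = 0: RHS = -12 is not a perfect cube.
  y = 1: RHS = 17 is not a perfect cube.
  y = -1: RHS = -41 is not a perfect cube.
  y = 2: RHS = 220 is not a perfect cube.
  y = -2: RHS = -244 is not a perfect cube.
  y = 3: RHS = 771 is not a perfect cube.
  y = -3: RHS = -795 is not a perfect cube.
Continuing the search up to |y| = 50 finds no solutions either.
No (x, y) in the scanned range satisfies the equation.

No integer solutions with |y| ≤ 50.


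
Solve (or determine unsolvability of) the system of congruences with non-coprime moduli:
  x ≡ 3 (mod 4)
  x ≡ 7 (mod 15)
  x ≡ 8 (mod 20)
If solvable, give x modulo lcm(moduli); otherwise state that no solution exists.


Moduli 4, 15, 20 are not pairwise coprime, so CRT works modulo lcm(m_i) when all pairwise compatibility conditions hold.
Pairwise compatibility: gcd(m_i, m_j) must divide a_i - a_j for every pair.
Merge one congruence at a time:
  Start: x ≡ 3 (mod 4).
  Combine with x ≡ 7 (mod 15): gcd(4, 15) = 1; 7 - 3 = 4, which IS divisible by 1, so compatible.
    Write x = 3 + 4·t and substitute into x ≡ 7 (mod 15): 4·t ≡ 7 − 3 = 4 (mod 15).
    The inverse of 4 mod 15 is 4 (since 4·4 = 16 = 1·15 + 1), so t ≡ 4·4 = 16 ≡ 1 (mod 15).
    Then x = 3 + 4·1 = 7, valid modulo lcm(4, 15) = 60: x ≡ 7 (mod 60).
  Combine with x ≡ 8 (mod 20): gcd(60, 20) = 20, and 8 - 7 = 1 is NOT divisible by 20.
    ⇒ system is inconsistent (no integer solution).

No solution (the system is inconsistent).


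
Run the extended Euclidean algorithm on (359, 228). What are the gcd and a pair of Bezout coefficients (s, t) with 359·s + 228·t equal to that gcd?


Euclidean algorithm on (359, 228) — divide until remainder is 0:
  359 = 1 · 228 + 131
  228 = 1 · 131 + 97
  131 = 1 · 97 + 34
  97 = 2 · 34 + 29
  34 = 1 · 29 + 5
  29 = 5 · 5 + 4
  5 = 1 · 4 + 1
  4 = 4 · 1 + 0
gcd(359, 228) = 1.
Track Bezout coefficients alongside the remainders: start with r₀ = 359 = a·1 + b·0 (s = 1, t = 0) and r₁ = 228 = a·0 + b·1 (s = 0, t = 1); each new remainder r_{k+1} = r_{k-1} − q_k·r_k inherits s_{k+1} = s_{k-1} − q_k·s_k, t_{k+1} = t_{k-1} − q_k·t_k, so r_k = a·s_k + b·t_k at every step:
  q = 1: r = 131, s = 1 − 1·0 = 1, t = 0 − 1·1 = -1  (check: 359·1 + 228·(-1) = 131)
  q = 1: r = 97, s = 0 − 1·1 = -1, t = 1 − 1·(-1) = 2  (check: 359·(-1) + 228·2 = 97)
  q = 1: r = 34, s = 1 − 1·(-1) = 2, t = -1 − 1·2 = -3  (check: 359·2 + 228·(-3) = 34)
  q = 2: r = 29, s = -1 − 2·2 = -5, t = 2 − 2·(-3) = 8  (check: 359·(-5) + 228·8 = 29)
  q = 1: r = 5, s = 2 − 1·(-5) = 7, t = -3 − 1·8 = -11  (check: 359·7 + 228·(-11) = 5)
  q = 5: r = 4, s = -5 − 5·7 = -40, t = 8 − 5·(-11) = 63  (check: 359·(-40) + 228·63 = 4)
  q = 1: r = 1, s = 7 − 1·(-40) = 47, t = -11 − 1·63 = -74  (check: 359·47 + 228·(-74) = 1)
The row with r = 1 (the gcd) gives the Bezout coefficients s = 47, t = -74.
Result: 359 · (47) + 228 · (-74) = 1.

gcd(359, 228) = 1; s = 47, t = -74 (check: 359·47 + 228·(-74) = 1).


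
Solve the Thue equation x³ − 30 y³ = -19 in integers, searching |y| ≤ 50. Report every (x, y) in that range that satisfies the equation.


The equation is x³ - 30y³ = -19. For fixed y, x³ = 30·y³ − 19, so a solution requires the RHS to be a perfect cube.
Strategy: iterate y from -50 to 50, compute RHS = 30·y³ − 19, and check whether it is a (positive or negative) perfect cube.
Check small values of y:
  y = 0: RHS = -19 is not a perfect cube.
  y = 1: RHS = 11 is not a perfect cube.
  y = -1: RHS = -49 is not a perfect cube.
  y = 2: RHS = 221 is not a perfect cube.
  y = -2: RHS = -259 is not a perfect cube.
  y = 3: RHS = 791 is not a perfect cube.
  y = -3: RHS = -829 is not a perfect cube.
Continuing the search up to |y| = 50 finds no solutions either.
No (x, y) in the scanned range satisfies the equation.

No integer solutions with |y| ≤ 50.


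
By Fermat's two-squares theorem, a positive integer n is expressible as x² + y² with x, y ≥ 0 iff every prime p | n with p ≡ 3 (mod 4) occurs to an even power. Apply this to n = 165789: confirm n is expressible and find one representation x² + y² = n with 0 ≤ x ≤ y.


Step 1: Factor n = 165789 = 3^2 · 13^2 · 109.
Step 2: Check the mod-4 condition on each prime factor: 3 ≡ 3 (mod 4), exponent 2 (must be even); 13 ≡ 1 (mod 4), exponent 2; 109 ≡ 1 (mod 4), exponent 1.
All primes ≡ 3 (mod 4) appear to even exponent (or don't appear), so by the two-squares theorem n IS expressible as a sum of two squares.
Step 3: Build a representation. Group n = k² · m with k = 3 and m = 13 · 13 · 109 = 18421 (a product of primes ≡ 1 (mod 4)); a representation of m scales to one of n via (k·x)² + (k·y)² = k²(x² + y²). Each prime p ≡ 1 (mod 4) is itself a sum of two squares; find a² by testing p − a² for a perfect square:
  13: 13 − 1² = 12, 13 − 2² = 9 = 3² ⇒ 13 = 2² + 3².
  109: 109 − 1² = 108, 109 − 2² = 105, 109 − 3² = 100 = 10² ⇒ 109 = 3² + 10².
  Combine using the Brahmagupta–Fibonacci identity (a² + b²)(c² + d²) = (ac − bd)² + (ad + bc)² = (ac + bd)² + (ad − bc)²:
  13 · 13 = 169: from (2² + 3²)(2² + 3²), take (2·2 − 3·3, 2·3 + 3·2) = (4 − 9, 6 + 6) = (-5, 12); dropping signs (only squares matter) gives (5, 12); check 5² + 12² = 25 + 144 = 169 ✓.
  169 · 109 = 18421: from (5² + 12²)(3² + 10²), take (5·3 − 12·10, 5·10 + 12·3) = (15 − 120, 50 + 36) = (-105, 86); dropping signs (only squares matter) gives (105, 86); check 105² + 86² = 11025 + 7396 = 18421 ✓.
  Scale by k = 3: (3·105, 3·86) = (315, 258).
Step 4: Order so x ≤ y and verify: 258² + 315² = 66564 + 99225 = 165789 = n. ✓

n = 165789 = 258² + 315² (one valid representation with x ≤ y).


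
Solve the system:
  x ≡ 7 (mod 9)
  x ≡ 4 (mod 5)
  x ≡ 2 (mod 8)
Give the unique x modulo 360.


Moduli 9, 5, 8 are pairwise coprime; by CRT there is a unique solution modulo M = 9 · 5 · 8 = 360.
Solve pairwise, accumulating the modulus:
  Start with x ≡ 7 (mod 9).
  Combine with x ≡ 4 (mod 5): since gcd(9, 5) = 1, we get a unique residue mod 45.
    Write x = 7 + 9·t and substitute into x ≡ 4 (mod 5): 9·t ≡ 4 − 7 = -3 (mod 5).
    Reduce coefficients mod 5: 4·t ≡ 2 (mod 5).
    The inverse of 4 mod 5 is 4 (since 4·4 = 16 = 3·5 + 1), so t ≡ 4·2 = 8 ≡ 3 (mod 5).
    Then x = 7 + 9·3 = 34, valid modulo lcm(9, 5) = 45: x ≡ 34 (mod 45).
  Combine with x ≡ 2 (mod 8): since gcd(45, 8) = 1, we get a unique residue mod 360.
    Write x = 34 + 45·t and substitute into x ≡ 2 (mod 8): 45·t ≡ 2 − 34 = -32 (mod 8).
    Reduce coefficients mod 8: 5·t ≡ 0 (mod 8).
    The inverse of 5 mod 8 is 5 (since 5·5 = 25 = 3·8 + 1), so t ≡ 5·0 = 0 ≡ 0 (mod 8).
    Then x = 34 + 45·0 = 34, valid modulo lcm(45, 8) = 360: x ≡ 34 (mod 360).
Verify: 34 mod 9 = 7 ✓, 34 mod 5 = 4 ✓, 34 mod 8 = 2 ✓.

x ≡ 34 (mod 360).


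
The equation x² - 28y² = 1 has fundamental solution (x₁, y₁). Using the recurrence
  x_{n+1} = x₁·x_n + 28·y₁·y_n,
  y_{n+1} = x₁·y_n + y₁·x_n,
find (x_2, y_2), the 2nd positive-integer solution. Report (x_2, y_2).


Step 1: Find the fundamental solution (x₁, y₁) of x² - 28y² = 1.
  Expand √28 as a continued fraction. a₀ = ⌊√28⌋ = 5; iterate m_{k+1} = d_k·a_k − m_k, d_{k+1} = (28 − m_{k+1}²)/d_k, a_{k+1} = ⌊(a₀ + m_{k+1})/d_{k+1}⌋ (starting m₀ = 0, d₀ = 1), with convergents p_k = a_k·p_{k-1} + p_{k-2}, q_k = a_k·q_{k-1} + q_{k-2} (p₋₁ = 1, q₋₁ = 0):
  k = 0: a₀ = 5; p₀/q₀ = 5/1; p₀² − 28·q₀² = 25 − 28 = -3.
  k = 1: m = 5, d = 3, a = ⌊(5 + 5)/3⌋ = 3; p/q = (3·5 + 1)/(3·1 + 0) = 16/3; p² − 28·q² = 256 − 252 = 4.
  k = 2: m = 4, d = 4, a = ⌊(5 + 4)/4⌋ = 2; p/q = (2·16 + 5)/(2·3 + 1) = 37/7; p² − 28·q² = 1369 − 1372 = -3.
  k = 3: m = 4, d = 3, a = ⌊(5 + 4)/3⌋ = 3; p/q = (3·37 + 16)/(3·7 + 3) = 127/24; p² − 28·q² = 16129 − 16128 = 1.
  The first convergent with p² − 28·q² = 1 gives the fundamental solution (x₁, y₁) = (127, 24).
Step 2: Apply the recurrence (x_{n+1}, y_{n+1}) = (x₁x_n + 28y₁y_n, x₁y_n + y₁x_n) repeatedly.
  From (x_1, y_1) = (127, 24): x_2 = 127·127 + 28·24·24 = 32257; y_2 = 127·24 + 24·127 = 6096.
Step 3: Verify x_2² - 28·y_2² = 1040514049 - 1040514048 = 1 (should be 1). ✓

(x_1, y_1) = (127, 24); (x_2, y_2) = (32257, 6096).


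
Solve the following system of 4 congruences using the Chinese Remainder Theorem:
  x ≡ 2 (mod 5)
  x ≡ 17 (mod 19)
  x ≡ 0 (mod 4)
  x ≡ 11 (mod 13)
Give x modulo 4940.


Product of moduli M = 5 · 19 · 4 · 13 = 4940.
Merge one congruence at a time:
  Start: x ≡ 2 (mod 5).
  Combine with x ≡ 17 (mod 19); new modulus lcm = 95.
    Write x = 2 + 5·t and substitute into x ≡ 17 (mod 19): 5·t ≡ 17 − 2 = 15 (mod 19).
    The inverse of 5 mod 19 is 4 (since 5·4 = 20 = 1·19 + 1), so t ≡ 4·15 = 60 ≡ 3 (mod 19).
    Then x = 2 + 5·3 = 17, valid modulo lcm(5, 19) = 95: x ≡ 17 (mod 95).
  Combine with x ≡ 0 (mod 4); new modulus lcm = 380.
    Write x = 17 + 95·t and substitute into x ≡ 0 (mod 4): 95·t ≡ 0 − 17 = -17 (mod 4).
    Reduce coefficients mod 4: 3·t ≡ 3 (mod 4).
    The inverse of 3 mod 4 is 3 (since 3·3 = 9 = 2·4 + 1), so t ≡ 3·3 = 9 ≡ 1 (mod 4).
    Then x = 17 + 95·1 = 112, valid modulo lcm(95, 4) = 380: x ≡ 112 (mod 380).
  Combine with x ≡ 11 (mod 13); new modulus lcm = 4940.
    Write x = 112 + 380·t and substitute into x ≡ 11 (mod 13): 380·t ≡ 11 − 112 = -101 (mod 13).
    Reduce coefficients mod 13: 3·t ≡ 3 (mod 13).
    The inverse of 3 mod 13 is 9 (since 3·9 = 27 = 2·13 + 1), so t ≡ 9·3 = 27 ≡ 1 (mod 13).
    Then x = 112 + 380·1 = 492, valid modulo lcm(380, 13) = 4940: x ≡ 492 (mod 4940).
Verify against each original: 492 mod 5 = 2, 492 mod 19 = 17, 492 mod 4 = 0, 492 mod 13 = 11.

x ≡ 492 (mod 4940).


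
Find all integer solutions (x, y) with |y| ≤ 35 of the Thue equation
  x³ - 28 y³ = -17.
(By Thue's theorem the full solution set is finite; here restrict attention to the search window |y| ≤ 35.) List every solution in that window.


The equation is x³ - 28y³ = -17. For fixed y, x³ = 28·y³ − 17, so a solution requires the RHS to be a perfect cube.
Strategy: iterate y from -35 to 35, compute RHS = 28·y³ − 17, and check whether it is a (positive or negative) perfect cube.
Check small values of y:
  y = 0: RHS = -17 is not a perfect cube.
  y = 1: RHS = 11 is not a perfect cube.
  y = -1: RHS = -45 is not a perfect cube.
  y = 2: RHS = 207 is not a perfect cube.
  y = -2: RHS = -241 is not a perfect cube.
  y = 3: RHS = 739 is not a perfect cube.
  y = -3: RHS = -773 is not a perfect cube.
Continuing the search up to |y| = 35 finds no solutions either.
No (x, y) in the scanned range satisfies the equation.

No integer solutions with |y| ≤ 35.


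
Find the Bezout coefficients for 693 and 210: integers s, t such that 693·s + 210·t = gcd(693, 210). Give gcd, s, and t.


Euclidean algorithm on (693, 210) — divide until remainder is 0:
  693 = 3 · 210 + 63
  210 = 3 · 63 + 21
  63 = 3 · 21 + 0
gcd(693, 210) = 21.
Track Bezout coefficients alongside the remainders: start with r₀ = 693 = a·1 + b·0 (s = 1, t = 0) and r₁ = 210 = a·0 + b·1 (s = 0, t = 1); each new remainder r_{k+1} = r_{k-1} − q_k·r_k inherits s_{k+1} = s_{k-1} − q_k·s_k, t_{k+1} = t_{k-1} − q_k·t_k, so r_k = a·s_k + b·t_k at every step:
  q = 3: r = 63, s = 1 − 3·0 = 1, t = 0 − 3·1 = -3  (check: 693·1 + 210·(-3) = 63)
  q = 3: r = 21, s = 0 − 3·1 = -3, t = 1 − 3·(-3) = 10  (check: 693·(-3) + 210·10 = 21)
The row with r = 21 (the gcd) gives the Bezout coefficients s = -3, t = 10.
Result: 693 · (-3) + 210 · (10) = 21.

gcd(693, 210) = 21; s = -3, t = 10 (check: 693·(-3) + 210·10 = 21).


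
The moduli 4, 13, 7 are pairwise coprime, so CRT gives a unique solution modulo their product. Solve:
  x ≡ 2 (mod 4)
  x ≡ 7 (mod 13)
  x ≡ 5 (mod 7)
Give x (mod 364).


Moduli 4, 13, 7 are pairwise coprime; by CRT there is a unique solution modulo M = 4 · 13 · 7 = 364.
Solve pairwise, accumulating the modulus:
  Start with x ≡ 2 (mod 4).
  Combine with x ≡ 7 (mod 13): since gcd(4, 13) = 1, we get a unique residue mod 52.
    Write x = 2 + 4·t and substitute into x ≡ 7 (mod 13): 4·t ≡ 7 − 2 = 5 (mod 13).
    The inverse of 4 mod 13 is 10 (since 4·10 = 40 = 3·13 + 1), so t ≡ 10·5 = 50 ≡ 11 (mod 13).
    Then x = 2 + 4·11 = 46, valid modulo lcm(4, 13) = 52: x ≡ 46 (mod 52).
  Combine with x ≡ 5 (mod 7): since gcd(52, 7) = 1, we get a unique residue mod 364.
    Write x = 46 + 52·t and substitute into x ≡ 5 (mod 7): 52·t ≡ 5 − 46 = -41 (mod 7).
    Reduce coefficients mod 7: 3·t ≡ 1 (mod 7).
    The inverse of 3 mod 7 is 5 (since 3·5 = 15 = 2·7 + 1), so t ≡ 5·1 = 5 ≡ 5 (mod 7).
    Then x = 46 + 52·5 = 306, valid modulo lcm(52, 7) = 364: x ≡ 306 (mod 364).
Verify: 306 mod 4 = 2 ✓, 306 mod 13 = 7 ✓, 306 mod 7 = 5 ✓.

x ≡ 306 (mod 364).


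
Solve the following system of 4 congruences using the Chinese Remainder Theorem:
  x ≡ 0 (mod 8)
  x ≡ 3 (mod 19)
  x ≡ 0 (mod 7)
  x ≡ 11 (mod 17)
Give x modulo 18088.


Product of moduli M = 8 · 19 · 7 · 17 = 18088.
Merge one congruence at a time:
  Start: x ≡ 0 (mod 8).
  Combine with x ≡ 3 (mod 19); new modulus lcm = 152.
    Write x = 0 + 8·t and substitute into x ≡ 3 (mod 19): 8·t ≡ 3 − 0 = 3 (mod 19).
    The inverse of 8 mod 19 is 12 (since 8·12 = 96 = 5·19 + 1), so t ≡ 12·3 = 36 ≡ 17 (mod 19).
    Then x = 0 + 8·17 = 136, valid modulo lcm(8, 19) = 152: x ≡ 136 (mod 152).
  Combine with x ≡ 0 (mod 7); new modulus lcm = 1064.
    Write x = 136 + 152·t and substitute into x ≡ 0 (mod 7): 152·t ≡ 0 − 136 = -136 (mod 7).
    Reduce coefficients mod 7: 5·t ≡ 4 (mod 7).
    The inverse of 5 mod 7 is 3 (since 5·3 = 15 = 2·7 + 1), so t ≡ 3·4 = 12 ≡ 5 (mod 7).
    Then x = 136 + 152·5 = 896, valid modulo lcm(152, 7) = 1064: x ≡ 896 (mod 1064).
  Combine with x ≡ 11 (mod 17); new modulus lcm = 18088.
    Write x = 896 + 1064·t and substitute into x ≡ 11 (mod 17): 1064·t ≡ 11 − 896 = -885 (mod 17).
    Reduce coefficients mod 17: 10·t ≡ 16 (mod 17).
    The inverse of 10 mod 17 is 12 (since 10·12 = 120 = 7·17 + 1), so t ≡ 12·16 = 192 ≡ 5 (mod 17).
    Then x = 896 + 1064·5 = 6216, valid modulo lcm(1064, 17) = 18088: x ≡ 6216 (mod 18088).
Verify against each original: 6216 mod 8 = 0, 6216 mod 19 = 3, 6216 mod 7 = 0, 6216 mod 17 = 11.

x ≡ 6216 (mod 18088).


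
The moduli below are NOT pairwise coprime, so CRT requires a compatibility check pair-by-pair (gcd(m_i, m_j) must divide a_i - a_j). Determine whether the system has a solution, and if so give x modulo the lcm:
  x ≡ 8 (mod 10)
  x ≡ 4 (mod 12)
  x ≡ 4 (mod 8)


Moduli 10, 12, 8 are not pairwise coprime, so CRT works modulo lcm(m_i) when all pairwise compatibility conditions hold.
Pairwise compatibility: gcd(m_i, m_j) must divide a_i - a_j for every pair.
Merge one congruence at a time:
  Start: x ≡ 8 (mod 10).
  Combine with x ≡ 4 (mod 12): gcd(10, 12) = 2; 4 - 8 = -4, which IS divisible by 2, so compatible.
    Write x = 8 + 10·t and substitute into x ≡ 4 (mod 12): 10·t ≡ 4 − 8 = -4 (mod 12).
    Divide the congruence (and modulus) by g = 2: 5·t ≡ -2 (mod 6).
    Reduce coefficients mod 6: 5·t ≡ 4 (mod 6).
    The inverse of 5 mod 6 is 5 (since 5·5 = 25 = 4·6 + 1), so t ≡ 5·4 = 20 ≡ 2 (mod 6).
    Then x = 8 + 10·2 = 28, valid modulo lcm(10, 12) = 60: x ≡ 28 (mod 60).
  Combine with x ≡ 4 (mod 8): gcd(60, 8) = 4; 4 - 28 = -24, which IS divisible by 4, so compatible.
    Write x = 28 + 60·t and substitute into x ≡ 4 (mod 8): 60·t ≡ 4 − 28 = -24 (mod 8).
    Divide the congruence (and modulus) by g = 4: 15·t ≡ -6 (mod 2).
    Reduce coefficients mod 2: 1·t ≡ 0 (mod 2).
    So t ≡ 0 (mod 2).
    Then x = 28 + 60·0 = 28, valid modulo lcm(60, 8) = 120: x ≡ 28 (mod 120).
Verify: 28 mod 10 = 8, 28 mod 12 = 4, 28 mod 8 = 4.

x ≡ 28 (mod 120).


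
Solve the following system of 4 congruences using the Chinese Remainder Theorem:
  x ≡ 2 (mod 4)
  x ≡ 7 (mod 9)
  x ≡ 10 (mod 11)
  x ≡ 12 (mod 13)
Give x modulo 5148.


Product of moduli M = 4 · 9 · 11 · 13 = 5148.
Merge one congruence at a time:
  Start: x ≡ 2 (mod 4).
  Combine with x ≡ 7 (mod 9); new modulus lcm = 36.
    Write x = 2 + 4·t and substitute into x ≡ 7 (mod 9): 4·t ≡ 7 − 2 = 5 (mod 9).
    The inverse of 4 mod 9 is 7 (since 4·7 = 28 = 3·9 + 1), so t ≡ 7·5 = 35 ≡ 8 (mod 9).
    Then x = 2 + 4·8 = 34, valid modulo lcm(4, 9) = 36: x ≡ 34 (mod 36).
  Combine with x ≡ 10 (mod 11); new modulus lcm = 396.
    Write x = 34 + 36·t and substitute into x ≡ 10 (mod 11): 36·t ≡ 10 − 34 = -24 (mod 11).
    Reduce coefficients mod 11: 3·t ≡ 9 (mod 11).
    The inverse of 3 mod 11 is 4 (since 3·4 = 12 = 1·11 + 1), so t ≡ 4·9 = 36 ≡ 3 (mod 11).
    Then x = 34 + 36·3 = 142, valid modulo lcm(36, 11) = 396: x ≡ 142 (mod 396).
  Combine with x ≡ 12 (mod 13); new modulus lcm = 5148.
    Write x = 142 + 396·t and substitute into x ≡ 12 (mod 13): 396·t ≡ 12 − 142 = -130 (mod 13).
    Reduce coefficients mod 13: 6·t ≡ 0 (mod 13).
    The inverse of 6 mod 13 is 11 (since 6·11 = 66 = 5·13 + 1), so t ≡ 11·0 = 0 ≡ 0 (mod 13).
    Then x = 142 + 396·0 = 142, valid modulo lcm(396, 13) = 5148: x ≡ 142 (mod 5148).
Verify against each original: 142 mod 4 = 2, 142 mod 9 = 7, 142 mod 11 = 10, 142 mod 13 = 12.

x ≡ 142 (mod 5148).


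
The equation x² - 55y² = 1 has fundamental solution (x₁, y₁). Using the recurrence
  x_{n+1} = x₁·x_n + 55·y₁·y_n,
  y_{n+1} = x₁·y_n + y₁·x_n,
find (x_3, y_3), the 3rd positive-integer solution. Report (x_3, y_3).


Step 1: Find the fundamental solution (x₁, y₁) of x² - 55y² = 1.
  Expand √55 as a continued fraction. a₀ = ⌊√55⌋ = 7; iterate m_{k+1} = d_k·a_k − m_k, d_{k+1} = (55 − m_{k+1}²)/d_k, a_{k+1} = ⌊(a₀ + m_{k+1})/d_{k+1}⌋ (starting m₀ = 0, d₀ = 1), with convergents p_k = a_k·p_{k-1} + p_{k-2}, q_k = a_k·q_{k-1} + q_{k-2} (p₋₁ = 1, q₋₁ = 0):
  k = 0: a₀ = 7; p₀/q₀ = 7/1; p₀² − 55·q₀² = 49 − 55 = -6.
  k = 1: m = 7, d = 6, a = ⌊(7 + 7)/6⌋ = 2; p/q = (2·7 + 1)/(2·1 + 0) = 15/2; p² − 55·q² = 225 − 220 = 5.
  k = 2: m = 5, d = 5, a = ⌊(7 + 5)/5⌋ = 2; p/q = (2·15 + 7)/(2·2 + 1) = 37/5; p² − 55·q² = 1369 − 1375 = -6.
  k = 3: m = 5, d = 6, a = ⌊(7 + 5)/6⌋ = 2; p/q = (2·37 + 15)/(2·5 + 2) = 89/12; p² − 55·q² = 7921 − 7920 = 1.
  The first convergent with p² − 55·q² = 1 gives the fundamental solution (x₁, y₁) = (89, 12).
Step 2: Apply the recurrence (x_{n+1}, y_{n+1}) = (x₁x_n + 55y₁y_n, x₁y_n + y₁x_n) repeatedly.
  From (x_1, y_1) = (89, 12): x_2 = 89·89 + 55·12·12 = 15841; y_2 = 89·12 + 12·89 = 2136.
  From (x_2, y_2) = (15841, 2136): x_3 = 89·15841 + 55·12·2136 = 2819609; y_3 = 89·2136 + 12·15841 = 380196.
Step 3: Verify x_3² - 55·y_3² = 7950194912881 - 7950194912880 = 1 (should be 1). ✓

(x_1, y_1) = (89, 12); (x_3, y_3) = (2819609, 380196).


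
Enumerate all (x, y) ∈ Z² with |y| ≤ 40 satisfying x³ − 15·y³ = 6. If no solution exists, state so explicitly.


The equation is x³ - 15y³ = 6. For fixed y, x³ = 15·y³ + 6, so a solution requires the RHS to be a perfect cube.
Strategy: iterate y from -40 to 40, compute RHS = 15·y³ + 6, and check whether it is a (positive or negative) perfect cube.
Check small values of y:
  y = 0: RHS = 6 is not a perfect cube.
  y = 1: RHS = 21 is not a perfect cube.
  y = -1: RHS = -9 is not a perfect cube.
  y = 2: RHS = 126 is not a perfect cube.
  y = -2: RHS = -114 is not a perfect cube.
  y = 3: RHS = 411 is not a perfect cube.
  y = -3: RHS = -399 is not a perfect cube.
Continuing the search up to |y| = 40 finds no solutions either.
No (x, y) in the scanned range satisfies the equation.

No integer solutions with |y| ≤ 40.


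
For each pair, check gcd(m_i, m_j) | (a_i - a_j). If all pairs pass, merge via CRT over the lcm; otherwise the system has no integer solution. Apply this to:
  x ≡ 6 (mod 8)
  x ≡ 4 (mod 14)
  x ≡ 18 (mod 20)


Moduli 8, 14, 20 are not pairwise coprime, so CRT works modulo lcm(m_i) when all pairwise compatibility conditions hold.
Pairwise compatibility: gcd(m_i, m_j) must divide a_i - a_j for every pair.
Merge one congruence at a time:
  Start: x ≡ 6 (mod 8).
  Combine with x ≡ 4 (mod 14): gcd(8, 14) = 2; 4 - 6 = -2, which IS divisible by 2, so compatible.
    Write x = 6 + 8·t and substitute into x ≡ 4 (mod 14): 8·t ≡ 4 − 6 = -2 (mod 14).
    Divide the congruence (and modulus) by g = 2: 4·t ≡ -1 (mod 7).
    Reduce coefficients mod 7: 4·t ≡ 6 (mod 7).
    The inverse of 4 mod 7 is 2 (since 4·2 = 8 = 1·7 + 1), so t ≡ 2·6 = 12 ≡ 5 (mod 7).
    Then x = 6 + 8·5 = 46, valid modulo lcm(8, 14) = 56: x ≡ 46 (mod 56).
  Combine with x ≡ 18 (mod 20): gcd(56, 20) = 4; 18 - 46 = -28, which IS divisible by 4, so compatible.
    Write x = 46 + 56·t and substitute into x ≡ 18 (mod 20): 56·t ≡ 18 − 46 = -28 (mod 20).
    Divide the congruence (and modulus) by g = 4: 14·t ≡ -7 (mod 5).
    Reduce coefficients mod 5: 4·t ≡ 3 (mod 5).
    The inverse of 4 mod 5 is 4 (since 4·4 = 16 = 3·5 + 1), so t ≡ 4·3 = 12 ≡ 2 (mod 5).
    Then x = 46 + 56·2 = 158, valid modulo lcm(56, 20) = 280: x ≡ 158 (mod 280).
Verify: 158 mod 8 = 6, 158 mod 14 = 4, 158 mod 20 = 18.

x ≡ 158 (mod 280).


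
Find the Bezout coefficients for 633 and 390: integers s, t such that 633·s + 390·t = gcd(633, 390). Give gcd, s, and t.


Euclidean algorithm on (633, 390) — divide until remainder is 0:
  633 = 1 · 390 + 243
  390 = 1 · 243 + 147
  243 = 1 · 147 + 96
  147 = 1 · 96 + 51
  96 = 1 · 51 + 45
  51 = 1 · 45 + 6
  45 = 7 · 6 + 3
  6 = 2 · 3 + 0
gcd(633, 390) = 3.
Track Bezout coefficients alongside the remainders: start with r₀ = 633 = a·1 + b·0 (s = 1, t = 0) and r₁ = 390 = a·0 + b·1 (s = 0, t = 1); each new remainder r_{k+1} = r_{k-1} − q_k·r_k inherits s_{k+1} = s_{k-1} − q_k·s_k, t_{k+1} = t_{k-1} − q_k·t_k, so r_k = a·s_k + b·t_k at every step:
  q = 1: r = 243, s = 1 − 1·0 = 1, t = 0 − 1·1 = -1  (check: 633·1 + 390·(-1) = 243)
  q = 1: r = 147, s = 0 − 1·1 = -1, t = 1 − 1·(-1) = 2  (check: 633·(-1) + 390·2 = 147)
  q = 1: r = 96, s = 1 − 1·(-1) = 2, t = -1 − 1·2 = -3  (check: 633·2 + 390·(-3) = 96)
  q = 1: r = 51, s = -1 − 1·2 = -3, t = 2 − 1·(-3) = 5  (check: 633·(-3) + 390·5 = 51)
  q = 1: r = 45, s = 2 − 1·(-3) = 5, t = -3 − 1·5 = -8  (check: 633·5 + 390·(-8) = 45)
  q = 1: r = 6, s = -3 − 1·5 = -8, t = 5 − 1·(-8) = 13  (check: 633·(-8) + 390·13 = 6)
  q = 7: r = 3, s = 5 − 7·(-8) = 61, t = -8 − 7·13 = -99  (check: 633·61 + 390·(-99) = 3)
The row with r = 3 (the gcd) gives the Bezout coefficients s = 61, t = -99.
Result: 633 · (61) + 390 · (-99) = 3.

gcd(633, 390) = 3; s = 61, t = -99 (check: 633·61 + 390·(-99) = 3).
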